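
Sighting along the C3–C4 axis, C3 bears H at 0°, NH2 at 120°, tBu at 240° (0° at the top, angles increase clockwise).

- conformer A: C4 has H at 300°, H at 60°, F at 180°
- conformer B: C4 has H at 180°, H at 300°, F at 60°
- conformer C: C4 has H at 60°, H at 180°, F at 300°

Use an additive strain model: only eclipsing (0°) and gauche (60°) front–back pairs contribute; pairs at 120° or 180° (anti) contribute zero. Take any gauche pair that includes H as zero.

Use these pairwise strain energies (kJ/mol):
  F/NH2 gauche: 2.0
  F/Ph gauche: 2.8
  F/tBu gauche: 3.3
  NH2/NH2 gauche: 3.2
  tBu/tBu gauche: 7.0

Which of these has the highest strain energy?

A (staggered): NH2–F gauche, tBu–F gauche; 2.0 + 3.3 = 5.3 kJ/mol.
B (staggered): NH2–F gauche; 2.0 = 2.0 kJ/mol.
C (staggered): tBu–F gauche; 3.3 = 3.3 kJ/mol.
A has the highest total (5.3 kJ/mol).

A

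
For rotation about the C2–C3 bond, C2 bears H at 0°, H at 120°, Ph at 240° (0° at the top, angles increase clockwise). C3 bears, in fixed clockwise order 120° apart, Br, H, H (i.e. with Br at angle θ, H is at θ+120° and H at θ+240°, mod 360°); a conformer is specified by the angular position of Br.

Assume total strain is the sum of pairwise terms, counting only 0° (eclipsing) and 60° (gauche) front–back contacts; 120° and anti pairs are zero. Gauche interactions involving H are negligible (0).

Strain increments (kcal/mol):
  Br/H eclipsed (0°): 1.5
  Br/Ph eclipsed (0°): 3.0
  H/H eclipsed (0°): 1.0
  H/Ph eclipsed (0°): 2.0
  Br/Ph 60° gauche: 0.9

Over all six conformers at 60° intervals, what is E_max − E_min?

5.0 kcal/mol

Br at 0° (eclipsed): H–Br eclipsed, H–H eclipsed, Ph–H eclipsed; 1.5 + 1.0 + 2.0 = 4.5 kcal/mol.
Br at 60° (staggered): no non-H gauche contacts → 0.0 kcal/mol.
Br at 120° (eclipsed): H–H eclipsed, H–Br eclipsed, Ph–H eclipsed; 1.0 + 1.5 + 2.0 = 4.5 kcal/mol.
Br at 180° (staggered): Ph–Br gauche; 0.9 = 0.9 kcal/mol.
Br at 240° (eclipsed): H–H eclipsed, H–H eclipsed, Ph–Br eclipsed; 1.0 + 1.0 + 3.0 = 5.0 kcal/mol.
Br at 300° (staggered): Ph–Br gauche; 0.9 = 0.9 kcal/mol.
Max at 240° (5.0 kcal/mol), min at 60° (0.0 kcal/mol); barrier = 5.0 kcal/mol.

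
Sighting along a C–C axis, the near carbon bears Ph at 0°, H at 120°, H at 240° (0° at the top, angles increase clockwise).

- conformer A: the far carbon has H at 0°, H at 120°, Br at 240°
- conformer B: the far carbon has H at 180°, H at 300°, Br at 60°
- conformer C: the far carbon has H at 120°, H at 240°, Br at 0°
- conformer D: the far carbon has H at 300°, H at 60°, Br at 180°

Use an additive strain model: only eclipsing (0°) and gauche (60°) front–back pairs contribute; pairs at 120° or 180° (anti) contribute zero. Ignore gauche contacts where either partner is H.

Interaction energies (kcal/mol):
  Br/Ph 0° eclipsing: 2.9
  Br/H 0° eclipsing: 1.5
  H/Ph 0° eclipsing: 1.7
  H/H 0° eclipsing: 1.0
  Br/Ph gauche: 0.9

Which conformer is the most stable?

D

A (eclipsed): Ph(0°)/H(0°) eclipsed 1.7; H(120°)/H(120°) eclipsed 1.0; H(240°)/Br(240°) eclipsed 1.5 → 4.2 kcal/mol.
B (staggered): Ph(0°)/Br(60°) gauche 0.9 → 0.9 kcal/mol.
C (eclipsed): Ph(0°)/Br(0°) eclipsed 2.9; H(120°)/H(120°) eclipsed 1.0; H(240°)/H(240°) eclipsed 1.0 → 4.9 kcal/mol.
D (staggered): no non-H gauche contacts → 0.0 kcal/mol.
D has the lowest total (0.0 kcal/mol).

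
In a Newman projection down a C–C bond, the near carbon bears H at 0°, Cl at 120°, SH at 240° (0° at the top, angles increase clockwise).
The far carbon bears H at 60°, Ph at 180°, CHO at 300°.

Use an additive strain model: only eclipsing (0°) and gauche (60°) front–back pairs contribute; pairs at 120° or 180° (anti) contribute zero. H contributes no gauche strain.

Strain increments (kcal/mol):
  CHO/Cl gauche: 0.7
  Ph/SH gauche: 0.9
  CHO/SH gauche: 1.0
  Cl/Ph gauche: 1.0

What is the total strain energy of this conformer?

This conformer is staggered. Cl at 120° is gauche with Ph at 180° (1.0); SH at 240° is gauche with Ph at 180° (0.9); SH at 240° is gauche with CHO at 300° (1.0). Total 2.9 kcal/mol.

2.9 kcal/mol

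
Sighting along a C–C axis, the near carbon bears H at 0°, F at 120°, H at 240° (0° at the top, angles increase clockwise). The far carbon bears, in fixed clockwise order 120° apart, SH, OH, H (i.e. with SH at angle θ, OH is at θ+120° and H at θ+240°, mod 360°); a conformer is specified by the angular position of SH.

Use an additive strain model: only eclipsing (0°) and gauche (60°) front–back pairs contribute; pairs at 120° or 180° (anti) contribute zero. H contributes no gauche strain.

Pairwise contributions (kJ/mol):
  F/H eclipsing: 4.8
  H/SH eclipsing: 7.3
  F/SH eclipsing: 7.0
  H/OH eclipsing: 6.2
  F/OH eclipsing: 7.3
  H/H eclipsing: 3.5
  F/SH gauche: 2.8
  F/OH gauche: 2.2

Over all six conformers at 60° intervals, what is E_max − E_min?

SH at 0° is eclipsed. H at 0° is eclipsed with SH at 0° (7.3); F at 120° is eclipsed with OH at 120° (7.3); H at 240° is eclipsed with H at 240° (3.5). Total 18.1 kJ/mol.
SH at 60° is staggered. F at 120° is gauche with SH at 60° (2.8); F at 120° is gauche with OH at 180° (2.2). Total 5.0 kJ/mol.
SH at 120° is eclipsed. H at 0° is eclipsed with H at 0° (3.5); F at 120° is eclipsed with SH at 120° (7.0); H at 240° is eclipsed with OH at 240° (6.2). Total 16.7 kJ/mol.
SH at 180° is staggered. F at 120° is gauche with SH at 180° (2.8). Total 2.8 kJ/mol.
SH at 240° is eclipsed. H at 0° is eclipsed with OH at 0° (6.2); F at 120° is eclipsed with H at 120° (4.8); H at 240° is eclipsed with SH at 240° (7.3). Total 18.3 kJ/mol.
SH at 300° is staggered. F at 120° is gauche with OH at 60° (2.2). Total 2.2 kJ/mol.
Max at 240° (18.3 kJ/mol), min at 300° (2.2 kJ/mol); barrier = 16.1 kJ/mol.

16.1 kJ/mol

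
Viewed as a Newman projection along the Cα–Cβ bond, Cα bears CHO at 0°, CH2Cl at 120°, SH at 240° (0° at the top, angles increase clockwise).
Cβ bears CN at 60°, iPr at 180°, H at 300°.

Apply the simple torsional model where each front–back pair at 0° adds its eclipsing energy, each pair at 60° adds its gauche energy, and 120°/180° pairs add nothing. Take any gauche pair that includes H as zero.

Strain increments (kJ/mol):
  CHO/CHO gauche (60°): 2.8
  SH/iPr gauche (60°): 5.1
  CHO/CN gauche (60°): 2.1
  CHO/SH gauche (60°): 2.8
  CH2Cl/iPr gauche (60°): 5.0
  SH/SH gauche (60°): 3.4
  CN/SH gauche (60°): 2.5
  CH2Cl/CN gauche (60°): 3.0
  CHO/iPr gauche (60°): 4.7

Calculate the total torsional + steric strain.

15.2 kJ/mol

This conformer (staggered): CHO(0°)/CN(60°) gauche 2.1; CH2Cl(120°)/CN(60°) gauche 3.0; CH2Cl(120°)/iPr(180°) gauche 5.0; SH(240°)/iPr(180°) gauche 5.1 → 15.2 kJ/mol.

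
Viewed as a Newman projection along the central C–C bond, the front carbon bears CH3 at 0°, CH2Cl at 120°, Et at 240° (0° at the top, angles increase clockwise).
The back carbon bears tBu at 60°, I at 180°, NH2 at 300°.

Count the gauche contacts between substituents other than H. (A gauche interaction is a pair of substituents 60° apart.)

6

Non-H gauche pairs: CH3(0°)/tBu(60°); CH3(0°)/NH2(300°); CH2Cl(120°)/tBu(60°); CH2Cl(120°)/I(180°); Et(240°)/I(180°); Et(240°)/NH2(300°) — 6 interactions.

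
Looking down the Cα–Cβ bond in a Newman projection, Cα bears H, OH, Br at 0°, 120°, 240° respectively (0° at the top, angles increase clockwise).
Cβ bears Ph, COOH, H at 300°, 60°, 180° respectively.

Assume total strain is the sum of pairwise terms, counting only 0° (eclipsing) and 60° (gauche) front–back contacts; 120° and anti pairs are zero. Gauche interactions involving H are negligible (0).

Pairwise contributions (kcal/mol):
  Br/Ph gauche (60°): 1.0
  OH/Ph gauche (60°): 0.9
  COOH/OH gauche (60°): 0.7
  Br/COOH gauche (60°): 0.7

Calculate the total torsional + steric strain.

1.7 kcal/mol

This conformer (staggered): OH(120°)/COOH(60°) gauche 0.7; Br(240°)/Ph(300°) gauche 1.0 → 1.7 kcal/mol.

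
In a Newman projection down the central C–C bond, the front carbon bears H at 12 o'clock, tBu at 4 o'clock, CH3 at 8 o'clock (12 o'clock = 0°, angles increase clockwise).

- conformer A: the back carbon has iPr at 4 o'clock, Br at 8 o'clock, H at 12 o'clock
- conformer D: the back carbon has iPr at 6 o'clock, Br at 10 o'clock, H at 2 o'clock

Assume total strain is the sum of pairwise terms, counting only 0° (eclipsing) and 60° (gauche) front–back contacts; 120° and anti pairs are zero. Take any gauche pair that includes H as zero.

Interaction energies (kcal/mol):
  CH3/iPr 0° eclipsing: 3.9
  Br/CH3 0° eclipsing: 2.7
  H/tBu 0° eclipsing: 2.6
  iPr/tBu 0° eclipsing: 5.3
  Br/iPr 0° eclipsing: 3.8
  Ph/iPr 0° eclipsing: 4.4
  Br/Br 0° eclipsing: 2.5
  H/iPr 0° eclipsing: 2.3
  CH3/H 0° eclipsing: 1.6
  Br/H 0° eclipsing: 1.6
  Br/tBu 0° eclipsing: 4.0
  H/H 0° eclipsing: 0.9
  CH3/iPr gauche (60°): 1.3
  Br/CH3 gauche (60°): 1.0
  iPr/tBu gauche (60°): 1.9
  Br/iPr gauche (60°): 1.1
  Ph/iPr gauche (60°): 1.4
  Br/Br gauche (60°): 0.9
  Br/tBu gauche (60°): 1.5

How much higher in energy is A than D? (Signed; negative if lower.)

+4.7 kcal/mol

A (eclipsed): H(0°)/H(0°) eclipsed 0.9; tBu(120°)/iPr(120°) eclipsed 5.3; CH3(240°)/Br(240°) eclipsed 2.7 → 8.9 kcal/mol.
D (staggered): tBu(120°)/iPr(180°) gauche 1.9; CH3(240°)/iPr(180°) gauche 1.3; CH3(240°)/Br(300°) gauche 1.0 → 4.2 kcal/mol.
E(A) − E(D) = 8.9 − 4.2 = +4.7 kcal/mol.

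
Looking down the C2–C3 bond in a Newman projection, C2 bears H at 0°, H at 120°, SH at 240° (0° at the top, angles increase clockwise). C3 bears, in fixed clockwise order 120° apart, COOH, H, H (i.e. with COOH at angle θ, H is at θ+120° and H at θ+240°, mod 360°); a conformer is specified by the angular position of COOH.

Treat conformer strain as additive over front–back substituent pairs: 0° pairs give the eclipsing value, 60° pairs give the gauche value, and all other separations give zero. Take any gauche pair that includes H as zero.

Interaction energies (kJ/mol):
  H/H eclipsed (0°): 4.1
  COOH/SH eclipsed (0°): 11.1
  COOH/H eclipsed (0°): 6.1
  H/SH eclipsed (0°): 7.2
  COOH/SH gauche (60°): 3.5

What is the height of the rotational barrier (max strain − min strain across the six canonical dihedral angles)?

COOH at 0° (eclipsed): H–COOH eclipsed, H–H eclipsed, SH–H eclipsed; 6.1 + 4.1 + 7.2 = 17.4 kJ/mol.
COOH at 60° (staggered): no non-H gauche contacts → 0.0 kJ/mol.
COOH at 120° (eclipsed): H–H eclipsed, H–COOH eclipsed, SH–H eclipsed; 4.1 + 6.1 + 7.2 = 17.4 kJ/mol.
COOH at 180° (staggered): SH–COOH gauche; 3.5 = 3.5 kJ/mol.
COOH at 240° (eclipsed): H–H eclipsed, H–H eclipsed, SH–COOH eclipsed; 4.1 + 4.1 + 11.1 = 19.3 kJ/mol.
COOH at 300° (staggered): SH–COOH gauche; 3.5 = 3.5 kJ/mol.
Max at 240° (19.3 kJ/mol), min at 60° (0.0 kJ/mol); barrier = 19.3 kJ/mol.

19.3 kJ/mol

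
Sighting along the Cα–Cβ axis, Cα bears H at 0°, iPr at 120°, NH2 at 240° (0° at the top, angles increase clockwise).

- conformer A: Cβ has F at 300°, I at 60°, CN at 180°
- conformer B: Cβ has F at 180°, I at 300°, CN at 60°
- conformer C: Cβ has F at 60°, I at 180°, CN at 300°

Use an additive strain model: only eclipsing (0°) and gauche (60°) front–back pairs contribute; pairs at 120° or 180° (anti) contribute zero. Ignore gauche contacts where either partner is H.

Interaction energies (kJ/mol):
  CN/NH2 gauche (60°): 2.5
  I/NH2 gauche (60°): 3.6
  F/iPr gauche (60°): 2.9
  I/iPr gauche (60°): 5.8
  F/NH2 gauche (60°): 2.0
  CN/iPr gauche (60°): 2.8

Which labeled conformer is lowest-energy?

B

A (staggered): iPr(120°)/I(60°) gauche 5.8; iPr(120°)/CN(180°) gauche 2.8; NH2(240°)/F(300°) gauche 2.0; NH2(240°)/CN(180°) gauche 2.5 → 13.1 kJ/mol.
B (staggered): iPr(120°)/F(180°) gauche 2.9; iPr(120°)/CN(60°) gauche 2.8; NH2(240°)/F(180°) gauche 2.0; NH2(240°)/I(300°) gauche 3.6 → 11.3 kJ/mol.
C (staggered): iPr(120°)/F(60°) gauche 2.9; iPr(120°)/I(180°) gauche 5.8; NH2(240°)/I(180°) gauche 3.6; NH2(240°)/CN(300°) gauche 2.5 → 14.8 kJ/mol.
B has the lowest total (11.3 kJ/mol).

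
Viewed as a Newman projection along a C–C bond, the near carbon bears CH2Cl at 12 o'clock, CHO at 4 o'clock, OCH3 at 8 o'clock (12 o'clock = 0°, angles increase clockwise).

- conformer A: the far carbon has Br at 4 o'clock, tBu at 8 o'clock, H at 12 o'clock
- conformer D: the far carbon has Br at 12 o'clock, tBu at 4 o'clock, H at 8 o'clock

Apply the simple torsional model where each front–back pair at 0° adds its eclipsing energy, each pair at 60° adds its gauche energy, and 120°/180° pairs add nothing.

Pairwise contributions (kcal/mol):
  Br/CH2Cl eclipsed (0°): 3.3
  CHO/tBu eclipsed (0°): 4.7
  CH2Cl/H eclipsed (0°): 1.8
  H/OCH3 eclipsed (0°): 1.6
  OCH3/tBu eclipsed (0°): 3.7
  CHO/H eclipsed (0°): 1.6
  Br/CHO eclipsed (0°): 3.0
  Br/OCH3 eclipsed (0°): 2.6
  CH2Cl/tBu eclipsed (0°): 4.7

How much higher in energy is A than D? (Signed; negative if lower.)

-1.1 kcal/mol

A (eclipsed): CH2Cl(0°)/H(0°) eclipsed 1.8; CHO(120°)/Br(120°) eclipsed 3.0; OCH3(240°)/tBu(240°) eclipsed 3.7 → 8.5 kcal/mol.
D (eclipsed): CH2Cl(0°)/Br(0°) eclipsed 3.3; CHO(120°)/tBu(120°) eclipsed 4.7; OCH3(240°)/H(240°) eclipsed 1.6 → 9.6 kcal/mol.
E(A) − E(D) = 8.5 − 9.6 = -1.1 kcal/mol.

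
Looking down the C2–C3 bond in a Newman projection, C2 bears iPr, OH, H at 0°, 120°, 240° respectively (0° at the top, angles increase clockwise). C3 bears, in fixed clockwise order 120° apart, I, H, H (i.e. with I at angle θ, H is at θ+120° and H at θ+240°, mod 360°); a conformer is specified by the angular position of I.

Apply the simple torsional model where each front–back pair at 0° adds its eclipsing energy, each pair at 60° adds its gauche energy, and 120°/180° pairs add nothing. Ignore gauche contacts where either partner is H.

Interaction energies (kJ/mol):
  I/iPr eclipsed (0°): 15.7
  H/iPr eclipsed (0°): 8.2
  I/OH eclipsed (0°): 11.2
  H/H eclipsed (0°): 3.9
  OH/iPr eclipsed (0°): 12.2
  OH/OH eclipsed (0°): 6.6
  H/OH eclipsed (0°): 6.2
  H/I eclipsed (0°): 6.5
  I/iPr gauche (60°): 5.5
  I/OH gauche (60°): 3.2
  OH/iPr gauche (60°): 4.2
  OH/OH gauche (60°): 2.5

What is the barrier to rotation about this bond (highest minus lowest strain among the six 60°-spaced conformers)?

I at 0° (eclipsed): iPr(0°)/I(0°) eclipsed 15.7; OH(120°)/H(120°) eclipsed 6.2; H(240°)/H(240°) eclipsed 3.9 → 25.8 kJ/mol.
I at 60° (staggered): iPr(0°)/I(60°) gauche 5.5; OH(120°)/I(60°) gauche 3.2 → 8.7 kJ/mol.
I at 120° (eclipsed): iPr(0°)/H(0°) eclipsed 8.2; OH(120°)/I(120°) eclipsed 11.2; H(240°)/H(240°) eclipsed 3.9 → 23.3 kJ/mol.
I at 180° (staggered): OH(120°)/I(180°) gauche 3.2 → 3.2 kJ/mol.
I at 240° (eclipsed): iPr(0°)/H(0°) eclipsed 8.2; OH(120°)/H(120°) eclipsed 6.2; H(240°)/I(240°) eclipsed 6.5 → 20.9 kJ/mol.
I at 300° (staggered): iPr(0°)/I(300°) gauche 5.5 → 5.5 kJ/mol.
Max at 0° (25.8 kJ/mol), min at 180° (3.2 kJ/mol); barrier = 22.6 kJ/mol.

22.6 kJ/mol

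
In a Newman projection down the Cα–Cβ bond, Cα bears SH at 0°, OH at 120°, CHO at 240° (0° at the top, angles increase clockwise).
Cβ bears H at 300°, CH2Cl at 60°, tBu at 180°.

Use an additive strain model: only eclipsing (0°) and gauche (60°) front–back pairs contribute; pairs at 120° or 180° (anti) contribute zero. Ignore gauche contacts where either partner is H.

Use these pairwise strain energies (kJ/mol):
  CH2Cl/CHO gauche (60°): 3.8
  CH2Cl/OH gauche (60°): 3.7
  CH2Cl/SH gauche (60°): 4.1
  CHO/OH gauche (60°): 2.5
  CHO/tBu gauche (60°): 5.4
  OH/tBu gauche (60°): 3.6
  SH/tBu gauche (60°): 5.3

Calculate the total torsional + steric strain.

16.8 kJ/mol

This conformer is staggered. SH at 0° is gauche with CH2Cl at 60° (4.1); OH at 120° is gauche with CH2Cl at 60° (3.7); OH at 120° is gauche with tBu at 180° (3.6); CHO at 240° is gauche with tBu at 180° (5.4). Total 16.8 kJ/mol.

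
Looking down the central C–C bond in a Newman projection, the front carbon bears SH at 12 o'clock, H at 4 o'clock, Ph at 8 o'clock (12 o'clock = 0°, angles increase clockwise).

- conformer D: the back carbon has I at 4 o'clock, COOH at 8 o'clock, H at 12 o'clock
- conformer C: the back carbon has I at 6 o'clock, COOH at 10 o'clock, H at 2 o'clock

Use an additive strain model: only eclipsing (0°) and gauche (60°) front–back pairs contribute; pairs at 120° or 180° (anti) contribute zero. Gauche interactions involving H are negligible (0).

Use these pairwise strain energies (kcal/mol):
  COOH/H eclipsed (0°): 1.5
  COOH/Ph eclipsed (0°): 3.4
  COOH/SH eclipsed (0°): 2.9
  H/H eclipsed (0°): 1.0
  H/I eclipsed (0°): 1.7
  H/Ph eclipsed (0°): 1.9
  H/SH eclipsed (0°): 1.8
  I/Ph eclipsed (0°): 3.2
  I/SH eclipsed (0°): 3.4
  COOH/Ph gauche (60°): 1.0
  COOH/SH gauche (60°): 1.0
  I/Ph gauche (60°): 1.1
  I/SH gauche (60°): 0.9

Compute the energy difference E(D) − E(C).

D (eclipsed): SH(0°)/H(0°) eclipsed 1.8; H(120°)/I(120°) eclipsed 1.7; Ph(240°)/COOH(240°) eclipsed 3.4 → 6.9 kcal/mol.
C (staggered): SH(0°)/COOH(300°) gauche 1.0; Ph(240°)/I(180°) gauche 1.1; Ph(240°)/COOH(300°) gauche 1.0 → 3.1 kcal/mol.
E(D) − E(C) = 6.9 − 3.1 = +3.8 kcal/mol.

+3.8 kcal/mol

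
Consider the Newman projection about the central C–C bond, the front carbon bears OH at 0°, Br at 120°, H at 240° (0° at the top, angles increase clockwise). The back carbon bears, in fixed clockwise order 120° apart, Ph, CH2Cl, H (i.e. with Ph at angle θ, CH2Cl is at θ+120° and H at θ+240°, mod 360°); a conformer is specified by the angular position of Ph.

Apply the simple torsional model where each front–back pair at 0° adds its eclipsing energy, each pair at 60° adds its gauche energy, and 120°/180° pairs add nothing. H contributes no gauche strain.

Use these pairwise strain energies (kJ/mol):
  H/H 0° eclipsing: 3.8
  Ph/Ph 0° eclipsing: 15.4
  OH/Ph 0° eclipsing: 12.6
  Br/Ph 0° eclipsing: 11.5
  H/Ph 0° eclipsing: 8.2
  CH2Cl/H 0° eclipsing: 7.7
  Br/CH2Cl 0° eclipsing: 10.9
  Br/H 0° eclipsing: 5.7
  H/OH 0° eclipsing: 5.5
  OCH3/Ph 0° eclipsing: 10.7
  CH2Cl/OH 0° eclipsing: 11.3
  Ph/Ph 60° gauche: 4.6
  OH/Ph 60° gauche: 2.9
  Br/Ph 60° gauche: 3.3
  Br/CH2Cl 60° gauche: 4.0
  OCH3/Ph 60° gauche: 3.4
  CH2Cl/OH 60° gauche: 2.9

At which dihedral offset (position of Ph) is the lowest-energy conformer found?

Ph at 0° is eclipsed. OH at 0° is eclipsed with Ph at 0° (12.6); Br at 120° is eclipsed with CH2Cl at 120° (10.9); H at 240° is eclipsed with H at 240° (3.8). Total 27.3 kJ/mol.
Ph at 60° is staggered. OH at 0° is gauche with Ph at 60° (2.9); Br at 120° is gauche with Ph at 60° (3.3); Br at 120° is gauche with CH2Cl at 180° (4.0). Total 10.2 kJ/mol.
Ph at 120° is eclipsed. OH at 0° is eclipsed with H at 0° (5.5); Br at 120° is eclipsed with Ph at 120° (11.5); H at 240° is eclipsed with CH2Cl at 240° (7.7). Total 24.7 kJ/mol.
Ph at 180° is staggered. OH at 0° is gauche with CH2Cl at 300° (2.9); Br at 120° is gauche with Ph at 180° (3.3). Total 6.2 kJ/mol.
Ph at 240° is eclipsed. OH at 0° is eclipsed with CH2Cl at 0° (11.3); Br at 120° is eclipsed with H at 120° (5.7); H at 240° is eclipsed with Ph at 240° (8.2). Total 25.2 kJ/mol.
Ph at 300° is staggered. OH at 0° is gauche with Ph at 300° (2.9); OH at 0° is gauche with CH2Cl at 60° (2.9); Br at 120° is gauche with CH2Cl at 60° (4.0). Total 9.8 kJ/mol.
The minimum (6.2 kJ/mol) occurs with Ph at 180°.

180°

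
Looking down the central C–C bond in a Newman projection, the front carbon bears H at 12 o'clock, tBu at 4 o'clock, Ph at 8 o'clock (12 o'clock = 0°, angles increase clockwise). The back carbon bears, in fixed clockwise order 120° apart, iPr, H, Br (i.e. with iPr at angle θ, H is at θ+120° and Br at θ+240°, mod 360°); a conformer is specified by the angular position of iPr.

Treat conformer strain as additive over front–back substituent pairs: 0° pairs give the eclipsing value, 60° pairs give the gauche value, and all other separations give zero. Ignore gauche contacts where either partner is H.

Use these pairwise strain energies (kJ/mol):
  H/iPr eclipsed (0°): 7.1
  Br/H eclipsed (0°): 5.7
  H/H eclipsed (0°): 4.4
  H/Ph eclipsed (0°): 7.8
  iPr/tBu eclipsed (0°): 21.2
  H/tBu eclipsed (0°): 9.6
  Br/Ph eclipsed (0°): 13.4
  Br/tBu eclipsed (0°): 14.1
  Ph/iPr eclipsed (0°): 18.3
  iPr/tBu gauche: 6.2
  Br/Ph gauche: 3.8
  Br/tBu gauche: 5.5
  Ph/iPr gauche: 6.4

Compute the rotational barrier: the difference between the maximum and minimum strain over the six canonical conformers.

iPr at 0° is eclipsed. H at 0° is eclipsed with iPr at 0° (7.1); tBu at 120° is eclipsed with H at 120° (9.6); Ph at 240° is eclipsed with Br at 240° (13.4). Total 30.1 kJ/mol.
iPr at 60° is staggered. tBu at 120° is gauche with iPr at 60° (6.2); Ph at 240° is gauche with Br at 300° (3.8). Total 10.0 kJ/mol.
iPr at 120° is eclipsed. H at 0° is eclipsed with Br at 0° (5.7); tBu at 120° is eclipsed with iPr at 120° (21.2); Ph at 240° is eclipsed with H at 240° (7.8). Total 34.7 kJ/mol.
iPr at 180° is staggered. tBu at 120° is gauche with iPr at 180° (6.2); tBu at 120° is gauche with Br at 60° (5.5); Ph at 240° is gauche with iPr at 180° (6.4). Total 18.1 kJ/mol.
iPr at 240° is eclipsed. H at 0° is eclipsed with H at 0° (4.4); tBu at 120° is eclipsed with Br at 120° (14.1); Ph at 240° is eclipsed with iPr at 240° (18.3). Total 36.8 kJ/mol.
iPr at 300° is staggered. tBu at 120° is gauche with Br at 180° (5.5); Ph at 240° is gauche with iPr at 300° (6.4); Ph at 240° is gauche with Br at 180° (3.8). Total 15.7 kJ/mol.
Max at 240° (36.8 kJ/mol), min at 60° (10.0 kJ/mol); barrier = 26.8 kJ/mol.

26.8 kJ/mol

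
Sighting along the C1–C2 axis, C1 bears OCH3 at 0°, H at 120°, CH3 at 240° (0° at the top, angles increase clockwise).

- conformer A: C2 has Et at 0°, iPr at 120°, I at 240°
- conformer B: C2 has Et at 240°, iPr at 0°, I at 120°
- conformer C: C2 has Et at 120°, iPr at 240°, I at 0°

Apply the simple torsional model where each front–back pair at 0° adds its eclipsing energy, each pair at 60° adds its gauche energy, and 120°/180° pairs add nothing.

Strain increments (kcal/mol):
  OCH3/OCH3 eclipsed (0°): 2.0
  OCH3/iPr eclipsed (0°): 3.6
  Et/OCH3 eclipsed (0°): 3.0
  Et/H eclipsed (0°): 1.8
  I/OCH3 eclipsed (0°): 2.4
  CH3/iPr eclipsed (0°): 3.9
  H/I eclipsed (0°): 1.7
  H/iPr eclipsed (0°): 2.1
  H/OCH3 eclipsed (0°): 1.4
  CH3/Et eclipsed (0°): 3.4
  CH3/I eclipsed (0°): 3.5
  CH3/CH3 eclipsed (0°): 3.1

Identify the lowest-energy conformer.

A (eclipsed): OCH3(0°)/Et(0°) eclipsed 3.0; H(120°)/iPr(120°) eclipsed 2.1; CH3(240°)/I(240°) eclipsed 3.5 → 8.6 kcal/mol.
B (eclipsed): OCH3(0°)/iPr(0°) eclipsed 3.6; H(120°)/I(120°) eclipsed 1.7; CH3(240°)/Et(240°) eclipsed 3.4 → 8.7 kcal/mol.
C (eclipsed): OCH3(0°)/I(0°) eclipsed 2.4; H(120°)/Et(120°) eclipsed 1.8; CH3(240°)/iPr(240°) eclipsed 3.9 → 8.1 kcal/mol.
C has the lowest total (8.1 kcal/mol).

C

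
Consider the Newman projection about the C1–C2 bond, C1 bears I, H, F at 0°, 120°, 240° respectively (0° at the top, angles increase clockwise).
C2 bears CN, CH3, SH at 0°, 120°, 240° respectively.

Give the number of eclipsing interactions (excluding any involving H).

Non-H eclipsing pairs: I(0°)/CN(0°); F(240°)/SH(240°) — 2 interactions.

2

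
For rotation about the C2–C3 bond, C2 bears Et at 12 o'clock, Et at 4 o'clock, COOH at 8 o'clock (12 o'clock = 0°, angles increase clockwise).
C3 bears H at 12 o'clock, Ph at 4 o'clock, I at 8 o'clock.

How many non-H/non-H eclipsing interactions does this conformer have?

Non-H eclipsing pairs: Et(120°)/Ph(120°); COOH(240°)/I(240°) — 2 interactions.

2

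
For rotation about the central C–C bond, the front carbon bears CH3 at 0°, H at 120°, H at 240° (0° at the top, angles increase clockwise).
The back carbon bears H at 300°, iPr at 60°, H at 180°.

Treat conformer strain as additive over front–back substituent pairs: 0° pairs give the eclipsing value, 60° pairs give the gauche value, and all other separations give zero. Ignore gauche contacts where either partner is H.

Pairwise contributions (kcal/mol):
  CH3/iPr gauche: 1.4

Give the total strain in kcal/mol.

This conformer (staggered): CH3–iPr gauche; 1.4 = 1.4 kcal/mol.

1.4 kcal/mol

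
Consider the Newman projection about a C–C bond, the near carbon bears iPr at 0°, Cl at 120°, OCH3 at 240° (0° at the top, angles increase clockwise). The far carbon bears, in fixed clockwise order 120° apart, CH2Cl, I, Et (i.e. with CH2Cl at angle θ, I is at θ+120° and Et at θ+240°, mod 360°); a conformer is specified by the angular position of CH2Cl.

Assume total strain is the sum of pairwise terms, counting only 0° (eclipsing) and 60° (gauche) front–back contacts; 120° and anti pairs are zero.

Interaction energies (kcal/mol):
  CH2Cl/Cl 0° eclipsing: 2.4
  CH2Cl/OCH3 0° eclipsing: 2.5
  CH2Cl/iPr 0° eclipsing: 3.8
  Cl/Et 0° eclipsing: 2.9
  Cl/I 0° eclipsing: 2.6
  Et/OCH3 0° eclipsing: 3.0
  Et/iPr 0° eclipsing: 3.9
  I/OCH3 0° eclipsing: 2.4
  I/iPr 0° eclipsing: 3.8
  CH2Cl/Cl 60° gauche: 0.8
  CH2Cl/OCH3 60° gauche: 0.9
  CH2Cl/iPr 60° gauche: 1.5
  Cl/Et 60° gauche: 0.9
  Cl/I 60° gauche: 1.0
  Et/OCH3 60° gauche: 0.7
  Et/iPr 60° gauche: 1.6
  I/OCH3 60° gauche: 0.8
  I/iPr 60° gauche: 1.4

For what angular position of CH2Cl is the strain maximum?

CH2Cl at 0° (eclipsed): iPr(0°)/CH2Cl(0°) eclipsed 3.8; Cl(120°)/I(120°) eclipsed 2.6; OCH3(240°)/Et(240°) eclipsed 3.0 → 9.4 kcal/mol.
CH2Cl at 60° (staggered): iPr(0°)/CH2Cl(60°) gauche 1.5; iPr(0°)/Et(300°) gauche 1.6; Cl(120°)/CH2Cl(60°) gauche 0.8; Cl(120°)/I(180°) gauche 1.0; OCH3(240°)/I(180°) gauche 0.8; OCH3(240°)/Et(300°) gauche 0.7 → 6.4 kcal/mol.
CH2Cl at 120° (eclipsed): iPr(0°)/Et(0°) eclipsed 3.9; Cl(120°)/CH2Cl(120°) eclipsed 2.4; OCH3(240°)/I(240°) eclipsed 2.4 → 8.7 kcal/mol.
CH2Cl at 180° (staggered): iPr(0°)/I(300°) gauche 1.4; iPr(0°)/Et(60°) gauche 1.6; Cl(120°)/CH2Cl(180°) gauche 0.8; Cl(120°)/Et(60°) gauche 0.9; OCH3(240°)/CH2Cl(180°) gauche 0.9; OCH3(240°)/I(300°) gauche 0.8 → 6.4 kcal/mol.
CH2Cl at 240° (eclipsed): iPr(0°)/I(0°) eclipsed 3.8; Cl(120°)/Et(120°) eclipsed 2.9; OCH3(240°)/CH2Cl(240°) eclipsed 2.5 → 9.2 kcal/mol.
CH2Cl at 300° (staggered): iPr(0°)/CH2Cl(300°) gauche 1.5; iPr(0°)/I(60°) gauche 1.4; Cl(120°)/I(60°) gauche 1.0; Cl(120°)/Et(180°) gauche 0.9; OCH3(240°)/CH2Cl(300°) gauche 0.9; OCH3(240°)/Et(180°) gauche 0.7 → 6.4 kcal/mol.
The maximum (9.4 kcal/mol) occurs with CH2Cl at 0°.

0°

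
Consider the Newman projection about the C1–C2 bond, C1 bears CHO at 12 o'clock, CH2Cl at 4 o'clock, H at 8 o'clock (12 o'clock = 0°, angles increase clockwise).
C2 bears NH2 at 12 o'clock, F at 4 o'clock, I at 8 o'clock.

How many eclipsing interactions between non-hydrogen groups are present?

Non-H eclipsing pairs: CHO(0°)/NH2(0°); CH2Cl(120°)/F(120°) — 2 interactions.

2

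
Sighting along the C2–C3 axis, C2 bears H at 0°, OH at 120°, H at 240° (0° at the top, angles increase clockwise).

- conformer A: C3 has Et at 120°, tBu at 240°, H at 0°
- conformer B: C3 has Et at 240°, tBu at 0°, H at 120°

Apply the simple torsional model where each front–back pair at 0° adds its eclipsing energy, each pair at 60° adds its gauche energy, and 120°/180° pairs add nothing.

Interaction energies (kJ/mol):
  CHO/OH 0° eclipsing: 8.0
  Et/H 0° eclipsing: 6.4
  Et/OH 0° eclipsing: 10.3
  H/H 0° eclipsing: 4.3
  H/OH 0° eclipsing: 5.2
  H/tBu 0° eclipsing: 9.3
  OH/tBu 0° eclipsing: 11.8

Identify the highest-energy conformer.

A

A (eclipsed): H–H eclipsed, OH–Et eclipsed, H–tBu eclipsed; 4.3 + 10.3 + 9.3 = 23.9 kJ/mol.
B (eclipsed): H–tBu eclipsed, OH–H eclipsed, H–Et eclipsed; 9.3 + 5.2 + 6.4 = 20.9 kJ/mol.
A has the highest total (23.9 kJ/mol).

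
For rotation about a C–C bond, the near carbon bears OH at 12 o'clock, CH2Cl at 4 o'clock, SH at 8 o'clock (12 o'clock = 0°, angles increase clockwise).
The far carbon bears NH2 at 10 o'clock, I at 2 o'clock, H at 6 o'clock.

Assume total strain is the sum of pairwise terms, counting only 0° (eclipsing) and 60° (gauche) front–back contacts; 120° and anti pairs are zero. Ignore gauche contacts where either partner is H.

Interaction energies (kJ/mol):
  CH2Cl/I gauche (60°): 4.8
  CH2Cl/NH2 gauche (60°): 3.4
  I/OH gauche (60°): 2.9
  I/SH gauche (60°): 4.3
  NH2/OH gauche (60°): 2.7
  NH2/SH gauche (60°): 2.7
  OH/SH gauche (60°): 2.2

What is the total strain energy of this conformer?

13.1 kJ/mol

This conformer (staggered): OH(0°)/NH2(300°) gauche 2.7; OH(0°)/I(60°) gauche 2.9; CH2Cl(120°)/I(60°) gauche 4.8; SH(240°)/NH2(300°) gauche 2.7 → 13.1 kJ/mol.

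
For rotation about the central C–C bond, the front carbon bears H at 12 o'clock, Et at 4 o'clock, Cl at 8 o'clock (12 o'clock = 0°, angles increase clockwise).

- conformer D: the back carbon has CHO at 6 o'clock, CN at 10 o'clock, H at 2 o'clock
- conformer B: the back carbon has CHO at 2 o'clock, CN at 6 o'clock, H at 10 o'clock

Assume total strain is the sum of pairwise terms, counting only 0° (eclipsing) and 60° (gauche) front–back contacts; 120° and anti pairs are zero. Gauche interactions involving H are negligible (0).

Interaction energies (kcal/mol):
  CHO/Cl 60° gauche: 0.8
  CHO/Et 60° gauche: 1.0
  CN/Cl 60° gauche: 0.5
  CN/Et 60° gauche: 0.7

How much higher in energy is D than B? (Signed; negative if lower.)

+0.1 kcal/mol

D is staggered. Et at 120° is gauche with CHO at 180° (1.0); Cl at 240° is gauche with CHO at 180° (0.8); Cl at 240° is gauche with CN at 300° (0.5). Total 2.3 kcal/mol.
B is staggered. Et at 120° is gauche with CHO at 60° (1.0); Et at 120° is gauche with CN at 180° (0.7); Cl at 240° is gauche with CN at 180° (0.5). Total 2.2 kcal/mol.
E(D) − E(B) = 2.3 − 2.2 = +0.1 kcal/mol.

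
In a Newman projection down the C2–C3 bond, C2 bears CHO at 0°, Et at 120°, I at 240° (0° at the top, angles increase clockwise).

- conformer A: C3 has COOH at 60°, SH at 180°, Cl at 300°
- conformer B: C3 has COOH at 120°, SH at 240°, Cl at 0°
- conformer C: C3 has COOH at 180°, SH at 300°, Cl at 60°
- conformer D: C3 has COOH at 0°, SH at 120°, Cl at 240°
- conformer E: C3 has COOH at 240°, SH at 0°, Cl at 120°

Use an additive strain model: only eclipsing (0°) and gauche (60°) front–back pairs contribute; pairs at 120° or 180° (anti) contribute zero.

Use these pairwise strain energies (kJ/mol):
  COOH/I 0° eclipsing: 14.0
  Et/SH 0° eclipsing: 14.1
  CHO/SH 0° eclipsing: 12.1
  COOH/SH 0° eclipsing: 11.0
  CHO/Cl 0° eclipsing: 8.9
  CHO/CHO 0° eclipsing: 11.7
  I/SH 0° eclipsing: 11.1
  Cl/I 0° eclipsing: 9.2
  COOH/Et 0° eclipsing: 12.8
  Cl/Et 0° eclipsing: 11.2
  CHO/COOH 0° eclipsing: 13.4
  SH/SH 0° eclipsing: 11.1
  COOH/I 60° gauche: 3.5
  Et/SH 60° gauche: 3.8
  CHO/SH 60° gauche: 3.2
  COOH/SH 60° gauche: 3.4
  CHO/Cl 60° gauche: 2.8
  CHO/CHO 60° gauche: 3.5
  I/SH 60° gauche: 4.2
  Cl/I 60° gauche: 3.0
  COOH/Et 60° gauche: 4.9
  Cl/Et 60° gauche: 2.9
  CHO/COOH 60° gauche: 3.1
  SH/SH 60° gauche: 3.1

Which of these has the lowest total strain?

C

A (staggered): CHO–COOH gauche, CHO–Cl gauche, Et–COOH gauche, Et–SH gauche, I–SH gauche, I–Cl gauche; 3.1 + 2.8 + 4.9 + 3.8 + 4.2 + 3.0 = 21.8 kJ/mol.
B (eclipsed): CHO–Cl eclipsed, Et–COOH eclipsed, I–SH eclipsed; 8.9 + 12.8 + 11.1 = 32.8 kJ/mol.
C (staggered): CHO–SH gauche, CHO–Cl gauche, Et–COOH gauche, Et–Cl gauche, I–COOH gauche, I–SH gauche; 3.2 + 2.8 + 4.9 + 2.9 + 3.5 + 4.2 = 21.5 kJ/mol.
D (eclipsed): CHO–COOH eclipsed, Et–SH eclipsed, I–Cl eclipsed; 13.4 + 14.1 + 9.2 = 36.7 kJ/mol.
E (eclipsed): CHO–SH eclipsed, Et–Cl eclipsed, I–COOH eclipsed; 12.1 + 11.2 + 14.0 = 37.3 kJ/mol.
C has the lowest total (21.5 kJ/mol).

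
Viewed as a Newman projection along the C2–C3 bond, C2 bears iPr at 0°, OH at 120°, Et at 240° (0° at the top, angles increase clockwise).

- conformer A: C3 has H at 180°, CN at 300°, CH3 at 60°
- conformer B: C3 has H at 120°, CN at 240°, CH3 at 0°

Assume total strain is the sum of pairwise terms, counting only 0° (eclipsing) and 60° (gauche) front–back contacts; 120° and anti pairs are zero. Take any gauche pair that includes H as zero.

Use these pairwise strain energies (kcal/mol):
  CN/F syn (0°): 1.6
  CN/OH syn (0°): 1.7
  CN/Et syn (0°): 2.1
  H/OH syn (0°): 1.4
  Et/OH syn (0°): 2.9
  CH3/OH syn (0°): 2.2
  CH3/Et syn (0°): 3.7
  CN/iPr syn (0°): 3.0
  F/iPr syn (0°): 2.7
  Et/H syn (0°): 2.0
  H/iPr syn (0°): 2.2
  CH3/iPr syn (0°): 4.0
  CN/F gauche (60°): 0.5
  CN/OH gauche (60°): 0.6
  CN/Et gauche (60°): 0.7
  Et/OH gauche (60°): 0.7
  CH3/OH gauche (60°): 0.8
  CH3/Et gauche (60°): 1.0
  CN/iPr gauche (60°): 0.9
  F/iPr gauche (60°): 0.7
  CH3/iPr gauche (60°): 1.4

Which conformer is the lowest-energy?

A

A (staggered): iPr(0°)/CN(300°) gauche 0.9; iPr(0°)/CH3(60°) gauche 1.4; OH(120°)/CH3(60°) gauche 0.8; Et(240°)/CN(300°) gauche 0.7 → 3.8 kcal/mol.
B (eclipsed): iPr(0°)/CH3(0°) eclipsed 4.0; OH(120°)/H(120°) eclipsed 1.4; Et(240°)/CN(240°) eclipsed 2.1 → 7.5 kcal/mol.
A has the lowest total (3.8 kcal/mol).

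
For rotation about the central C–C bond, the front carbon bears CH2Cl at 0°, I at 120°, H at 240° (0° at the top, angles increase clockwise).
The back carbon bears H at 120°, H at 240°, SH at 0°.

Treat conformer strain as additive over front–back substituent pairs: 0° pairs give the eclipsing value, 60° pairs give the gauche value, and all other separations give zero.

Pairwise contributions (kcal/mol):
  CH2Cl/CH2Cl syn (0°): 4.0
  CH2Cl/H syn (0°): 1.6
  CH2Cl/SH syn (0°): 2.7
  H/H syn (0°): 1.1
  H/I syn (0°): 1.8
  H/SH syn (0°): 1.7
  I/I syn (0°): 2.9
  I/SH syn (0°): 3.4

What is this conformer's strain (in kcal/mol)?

5.6 kcal/mol

This conformer (eclipsed): CH2Cl–SH eclipsed, I–H eclipsed, H–H eclipsed; 2.7 + 1.8 + 1.1 = 5.6 kcal/mol.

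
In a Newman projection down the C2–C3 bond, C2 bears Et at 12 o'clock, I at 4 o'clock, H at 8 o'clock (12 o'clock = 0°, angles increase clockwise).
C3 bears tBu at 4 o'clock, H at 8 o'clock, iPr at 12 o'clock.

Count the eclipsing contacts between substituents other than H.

2

Non-H eclipsing pairs: Et(0°)/iPr(0°); I(120°)/tBu(120°) — 2 interactions.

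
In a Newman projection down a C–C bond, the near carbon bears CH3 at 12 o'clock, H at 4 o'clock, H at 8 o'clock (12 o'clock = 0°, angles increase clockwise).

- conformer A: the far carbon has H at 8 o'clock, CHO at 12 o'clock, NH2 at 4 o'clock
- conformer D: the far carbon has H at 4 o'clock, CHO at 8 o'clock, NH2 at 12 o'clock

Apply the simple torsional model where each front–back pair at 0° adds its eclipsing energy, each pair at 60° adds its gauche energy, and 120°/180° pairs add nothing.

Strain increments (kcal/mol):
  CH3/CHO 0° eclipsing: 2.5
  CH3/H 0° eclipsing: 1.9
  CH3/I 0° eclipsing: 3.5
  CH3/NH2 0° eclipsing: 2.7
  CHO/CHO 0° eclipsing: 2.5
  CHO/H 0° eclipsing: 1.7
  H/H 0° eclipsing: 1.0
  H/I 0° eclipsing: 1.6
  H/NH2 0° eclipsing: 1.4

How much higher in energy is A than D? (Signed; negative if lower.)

A is eclipsed. CH3 at 0° is eclipsed with CHO at 0° (2.5); H at 120° is eclipsed with NH2 at 120° (1.4); H at 240° is eclipsed with H at 240° (1.0). Total 4.9 kcal/mol.
D is eclipsed. CH3 at 0° is eclipsed with NH2 at 0° (2.7); H at 120° is eclipsed with H at 120° (1.0); H at 240° is eclipsed with CHO at 240° (1.7). Total 5.4 kcal/mol.
E(A) − E(D) = 4.9 − 5.4 = -0.5 kcal/mol.

-0.5 kcal/mol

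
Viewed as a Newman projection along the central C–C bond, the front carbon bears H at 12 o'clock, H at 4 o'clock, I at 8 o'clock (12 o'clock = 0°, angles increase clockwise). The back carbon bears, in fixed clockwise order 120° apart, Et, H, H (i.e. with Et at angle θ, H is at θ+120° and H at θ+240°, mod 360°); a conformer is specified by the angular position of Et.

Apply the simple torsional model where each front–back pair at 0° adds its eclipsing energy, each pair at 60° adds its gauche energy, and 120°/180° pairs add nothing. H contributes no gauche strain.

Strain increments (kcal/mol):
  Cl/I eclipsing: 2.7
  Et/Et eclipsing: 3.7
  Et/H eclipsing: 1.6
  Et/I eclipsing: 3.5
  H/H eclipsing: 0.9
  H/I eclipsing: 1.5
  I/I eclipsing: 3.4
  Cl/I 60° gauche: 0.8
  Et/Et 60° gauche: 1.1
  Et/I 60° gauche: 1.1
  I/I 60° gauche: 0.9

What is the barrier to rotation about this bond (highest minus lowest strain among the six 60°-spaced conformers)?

Et at 0° (eclipsed): H(0°)/Et(0°) eclipsed 1.6; H(120°)/H(120°) eclipsed 0.9; I(240°)/H(240°) eclipsed 1.5 → 4.0 kcal/mol.
Et at 60° (staggered): no non-H gauche contacts → 0.0 kcal/mol.
Et at 120° (eclipsed): H(0°)/H(0°) eclipsed 0.9; H(120°)/Et(120°) eclipsed 1.6; I(240°)/H(240°) eclipsed 1.5 → 4.0 kcal/mol.
Et at 180° (staggered): I(240°)/Et(180°) gauche 1.1 → 1.1 kcal/mol.
Et at 240° (eclipsed): H(0°)/H(0°) eclipsed 0.9; H(120°)/H(120°) eclipsed 0.9; I(240°)/Et(240°) eclipsed 3.5 → 5.3 kcal/mol.
Et at 300° (staggered): I(240°)/Et(300°) gauche 1.1 → 1.1 kcal/mol.
Max at 240° (5.3 kcal/mol), min at 60° (0.0 kcal/mol); barrier = 5.3 kcal/mol.

5.3 kcal/mol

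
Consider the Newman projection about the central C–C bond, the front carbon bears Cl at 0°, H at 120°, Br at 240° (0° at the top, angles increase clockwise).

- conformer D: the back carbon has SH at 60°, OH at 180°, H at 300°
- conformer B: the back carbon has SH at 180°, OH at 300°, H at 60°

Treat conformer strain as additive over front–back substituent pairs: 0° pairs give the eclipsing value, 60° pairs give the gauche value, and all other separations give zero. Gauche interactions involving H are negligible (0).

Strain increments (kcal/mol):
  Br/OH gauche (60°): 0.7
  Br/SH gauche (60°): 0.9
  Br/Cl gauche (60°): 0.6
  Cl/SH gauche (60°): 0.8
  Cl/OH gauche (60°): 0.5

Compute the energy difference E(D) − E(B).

-0.6 kcal/mol

D (staggered): Cl–SH gauche, Br–OH gauche; 0.8 + 0.7 = 1.5 kcal/mol.
B (staggered): Cl–OH gauche, Br–SH gauche, Br–OH gauche; 0.5 + 0.9 + 0.7 = 2.1 kcal/mol.
E(D) − E(B) = 1.5 − 2.1 = -0.6 kcal/mol.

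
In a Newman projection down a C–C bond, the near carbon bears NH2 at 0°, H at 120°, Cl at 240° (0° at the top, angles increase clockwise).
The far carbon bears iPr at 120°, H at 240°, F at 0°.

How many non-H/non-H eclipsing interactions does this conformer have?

Non-H eclipsing pairs: NH2(0°)/F(0°) — 1 interaction.

1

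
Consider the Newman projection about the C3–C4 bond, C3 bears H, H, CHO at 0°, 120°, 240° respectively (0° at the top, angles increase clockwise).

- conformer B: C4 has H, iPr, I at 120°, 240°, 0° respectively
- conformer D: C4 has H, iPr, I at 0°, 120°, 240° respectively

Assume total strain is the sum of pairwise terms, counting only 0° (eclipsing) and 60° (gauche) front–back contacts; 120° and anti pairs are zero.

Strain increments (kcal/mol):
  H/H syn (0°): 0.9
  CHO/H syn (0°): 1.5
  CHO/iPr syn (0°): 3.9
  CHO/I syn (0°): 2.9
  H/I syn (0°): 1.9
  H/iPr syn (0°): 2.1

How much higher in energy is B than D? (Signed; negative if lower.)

+0.8 kcal/mol

B (eclipsed): H(0°)/I(0°) eclipsed 1.9; H(120°)/H(120°) eclipsed 0.9; CHO(240°)/iPr(240°) eclipsed 3.9 → 6.7 kcal/mol.
D (eclipsed): H(0°)/H(0°) eclipsed 0.9; H(120°)/iPr(120°) eclipsed 2.1; CHO(240°)/I(240°) eclipsed 2.9 → 5.9 kcal/mol.
E(B) − E(D) = 6.7 − 5.9 = +0.8 kcal/mol.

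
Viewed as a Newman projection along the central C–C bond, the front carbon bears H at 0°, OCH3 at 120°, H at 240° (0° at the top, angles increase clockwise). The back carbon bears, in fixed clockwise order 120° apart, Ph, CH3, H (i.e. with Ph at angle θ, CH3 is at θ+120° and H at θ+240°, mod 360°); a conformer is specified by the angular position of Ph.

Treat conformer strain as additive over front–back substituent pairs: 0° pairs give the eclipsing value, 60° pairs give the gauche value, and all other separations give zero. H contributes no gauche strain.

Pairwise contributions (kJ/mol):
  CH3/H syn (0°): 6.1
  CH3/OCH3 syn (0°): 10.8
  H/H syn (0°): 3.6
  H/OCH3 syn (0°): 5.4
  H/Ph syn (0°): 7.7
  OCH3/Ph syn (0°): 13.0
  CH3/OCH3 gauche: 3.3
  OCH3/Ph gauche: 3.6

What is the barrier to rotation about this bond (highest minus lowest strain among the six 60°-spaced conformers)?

Ph at 0° (eclipsed): H–Ph eclipsed, OCH3–CH3 eclipsed, H–H eclipsed; 7.7 + 10.8 + 3.6 = 22.1 kJ/mol.
Ph at 60° (staggered): OCH3–Ph gauche, OCH3–CH3 gauche; 3.6 + 3.3 = 6.9 kJ/mol.
Ph at 120° (eclipsed): H–H eclipsed, OCH3–Ph eclipsed, H–CH3 eclipsed; 3.6 + 13.0 + 6.1 = 22.7 kJ/mol.
Ph at 180° (staggered): OCH3–Ph gauche; 3.6 = 3.6 kJ/mol.
Ph at 240° (eclipsed): H–CH3 eclipsed, OCH3–H eclipsed, H–Ph eclipsed; 6.1 + 5.4 + 7.7 = 19.2 kJ/mol.
Ph at 300° (staggered): OCH3–CH3 gauche; 3.3 = 3.3 kJ/mol.
Max at 120° (22.7 kJ/mol), min at 300° (3.3 kJ/mol); barrier = 19.4 kJ/mol.

19.4 kJ/mol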